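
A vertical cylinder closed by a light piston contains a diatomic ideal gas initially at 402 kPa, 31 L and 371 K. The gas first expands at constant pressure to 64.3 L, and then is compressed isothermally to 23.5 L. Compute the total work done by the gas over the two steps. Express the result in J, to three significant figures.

W_total ≈ -12600 J

Step 1 (isobaric): W = PΔV = (402 kPa)(64.3 − 31 L) = 13387 J.
After step 1: P = 402 kPa, V = 64.3 L, T = 769.5 K.
Step 2 (isothermal): W = P₁V₁ ln(V₂/V₁) = (25849) ln(23.5/64.3) = -26018 J.
W_total = 13387 − 26018 = -12632 J.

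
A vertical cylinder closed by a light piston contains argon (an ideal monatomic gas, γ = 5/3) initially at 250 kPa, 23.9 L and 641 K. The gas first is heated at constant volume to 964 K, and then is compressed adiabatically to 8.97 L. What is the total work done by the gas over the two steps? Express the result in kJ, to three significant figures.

W_total ≈ -12.4 kJ

Step 1 (isochoric): W = 0 (constant volume).
After step 1: P = 376 kPa (V unchanged).
Step 2 (adiabatic): W = (P₁V₁ − P₂V₂)/(γ−1) = (8986 − 17270)/0.667 = -12426 J.
W_total = 0 − 12426 = -12426 J.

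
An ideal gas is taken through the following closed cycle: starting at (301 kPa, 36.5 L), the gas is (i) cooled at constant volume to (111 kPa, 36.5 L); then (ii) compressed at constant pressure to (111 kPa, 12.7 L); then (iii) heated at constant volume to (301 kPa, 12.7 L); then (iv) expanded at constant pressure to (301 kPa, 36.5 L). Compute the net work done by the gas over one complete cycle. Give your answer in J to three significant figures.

W_net ≈ 4520 J

Constant-volume legs do no work.
W(ii) = (111)(12.7 − 36.5) = -2642 J; W(iv) = (301)(36.5 − 12.7) = 7164 J.
W_net = -2642 + 7164 = 4522 J (the clockwise enclosed area).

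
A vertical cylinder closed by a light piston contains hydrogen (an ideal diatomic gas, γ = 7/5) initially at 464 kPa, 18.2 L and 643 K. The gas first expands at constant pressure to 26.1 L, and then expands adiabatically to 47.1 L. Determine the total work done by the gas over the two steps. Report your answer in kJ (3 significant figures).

Step 1 (isobaric): W = PΔV = (464 kPa)(26.1 − 18.2 L) = 3666 J.
After step 1: P = 464 kPa, V = 26.1 L, T = 922.1 K.
Step 2 (adiabatic): W = (P₁V₁ − P₂V₂)/(γ−1) = (12110 − 9563)/0.4 = 6368 J.
W_total = 3666 + 6368 = 10033 J.

W_total ≈ 10.0 kJ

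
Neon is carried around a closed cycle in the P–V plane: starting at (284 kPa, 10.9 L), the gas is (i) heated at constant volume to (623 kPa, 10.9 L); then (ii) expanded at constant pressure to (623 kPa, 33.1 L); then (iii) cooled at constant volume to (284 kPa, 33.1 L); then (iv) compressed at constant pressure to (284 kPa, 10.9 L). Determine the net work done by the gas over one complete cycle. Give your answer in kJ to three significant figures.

Constant-volume legs do no work.
W(ii) = (623)(33.1 − 10.9) = 13831 J; W(iv) = (284)(10.9 − 33.1) = -6305 J.
W_net = 13831 − 6305 = 7526 J (the clockwise enclosed area).

W_net ≈ 7.53 kJ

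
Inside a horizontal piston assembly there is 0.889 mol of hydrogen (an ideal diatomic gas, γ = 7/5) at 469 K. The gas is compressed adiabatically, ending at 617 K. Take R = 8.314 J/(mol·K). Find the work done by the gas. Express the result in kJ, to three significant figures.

Adiabatic ⇒ Q = 0, so W_by = −ΔU = nCᵥ(T₁ − T₂).
Cᵥ = 5R/2 = 20.79 J/(mol·K).
W = (0.889)(20.79)(469 − 617) = -2735 J.

W ≈ -2.73 kJ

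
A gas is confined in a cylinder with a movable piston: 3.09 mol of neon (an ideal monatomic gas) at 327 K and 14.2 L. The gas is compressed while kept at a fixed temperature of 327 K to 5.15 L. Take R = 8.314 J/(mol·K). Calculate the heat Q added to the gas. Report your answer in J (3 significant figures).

Q ≈ -8520 J

Isothermal ⇒ ΔU = 0, so Q = W = nRT ln(V₂/V₁).
Q = (3.09)(8.314)(327) ln(5.15/14.2) = 8401 × -1.014 = -8520 J.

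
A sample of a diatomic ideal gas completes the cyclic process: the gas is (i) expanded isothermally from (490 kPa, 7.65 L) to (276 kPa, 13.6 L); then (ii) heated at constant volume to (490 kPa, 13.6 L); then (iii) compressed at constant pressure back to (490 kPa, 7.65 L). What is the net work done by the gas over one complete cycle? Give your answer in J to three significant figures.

W_net ≈ -759 J

Leg (i): W = PᵢVᵢ ln(V_f/Vᵢ) = (3748) ln(13.6/7.65) = 2157 J.
Leg (ii): W = 0.
Leg (iii): W = PΔV = (490)(7.65 − 13.6) = -2915 J.
W_net = 2157 − 2915 = -758.7 J.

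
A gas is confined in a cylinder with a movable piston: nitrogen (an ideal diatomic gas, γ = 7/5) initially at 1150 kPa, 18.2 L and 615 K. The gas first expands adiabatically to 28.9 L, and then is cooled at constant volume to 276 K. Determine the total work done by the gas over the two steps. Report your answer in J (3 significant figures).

W_total ≈ 8840 J

Step 1 (adiabatic): W = (P₁V₁ − P₂V₂)/(γ−1) = (20930 − 17396)/0.4 = 8836 J.
Step 2 (isochoric): W = 0 (constant volume).
W_total = 8836 + 0 = 8836 J.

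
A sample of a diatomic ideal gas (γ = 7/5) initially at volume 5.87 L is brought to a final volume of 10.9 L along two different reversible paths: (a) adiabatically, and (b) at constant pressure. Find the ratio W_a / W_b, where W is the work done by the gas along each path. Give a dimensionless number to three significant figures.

Path (a) adiabatic: W = P₁V₁(1 − (V₁/V₂)^(γ−1))/(γ−1) → W_a/(P₁V₁) = 0.5482.
Path (b) isobaric: W = P₁(V₂ − V₁) → W_b/(P₁V₁) = 0.8569.
W_a / W_b = 0.5482 / 0.8569 = 0.6398.

W_a / W_b ≈ 0.640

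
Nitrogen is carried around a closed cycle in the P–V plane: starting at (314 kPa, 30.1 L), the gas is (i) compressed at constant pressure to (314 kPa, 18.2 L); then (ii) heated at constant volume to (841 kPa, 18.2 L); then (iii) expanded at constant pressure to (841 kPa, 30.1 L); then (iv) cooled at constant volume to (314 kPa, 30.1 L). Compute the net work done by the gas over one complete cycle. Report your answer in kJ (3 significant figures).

W_net ≈ 6.27 kJ

Constant-volume legs do no work.
W(i) = (314)(18.2 − 30.1) = -3737 J; W(iii) = (841)(30.1 − 18.2) = 10008 J.
W_net = -3737 + 10008 = 6271 J (the clockwise enclosed area).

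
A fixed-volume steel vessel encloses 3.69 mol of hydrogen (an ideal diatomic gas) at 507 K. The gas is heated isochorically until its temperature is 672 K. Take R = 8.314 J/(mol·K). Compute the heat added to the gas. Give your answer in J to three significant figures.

Q ≈ 12700 J

Constant volume ⇒ W = 0, so Q = ΔU = nCᵥΔT with Cᵥ = 5R/2 = 20.79 J/(mol·K).
ΔU = (3.69)(20.79)(672 − 507) = 12655 J.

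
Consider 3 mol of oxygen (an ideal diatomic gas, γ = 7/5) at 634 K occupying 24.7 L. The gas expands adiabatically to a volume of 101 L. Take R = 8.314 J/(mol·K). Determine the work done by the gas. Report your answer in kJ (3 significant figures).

W ≈ 17.0 kJ

Adiabatic: TV^(γ−1) = const with γ = 7/5.
T₂ = T₁ (V₁/V₂)^(γ−1) = 634 × (24.7/101)^0.4 = 634 × 0.5693 = 360.9 K.
W_by = nCᵥ(T₁ − T₂) = (3)(20.79)(634 − 360.9) = 17026 J.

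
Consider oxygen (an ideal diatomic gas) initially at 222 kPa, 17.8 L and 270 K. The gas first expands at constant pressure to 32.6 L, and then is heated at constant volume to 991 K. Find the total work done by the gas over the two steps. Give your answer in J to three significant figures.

W_total ≈ 3290 J

Step 1 (isobaric): W = PΔV = (222 kPa)(32.6 − 17.8 L) = 3286 J.
Step 2 (isochoric): W = 0 (constant volume).
W_total = 3286 + 0 = 3286 J.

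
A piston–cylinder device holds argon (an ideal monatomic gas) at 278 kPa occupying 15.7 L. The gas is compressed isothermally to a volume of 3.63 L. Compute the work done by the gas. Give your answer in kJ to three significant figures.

Isothermal: W = nRT ln(V₂/V₁) = P₁V₁ ln(V₂/V₁).
P₁V₁ = (278 kPa)(15.7 L) = 4365 J.
W = 4365 × ln(3.63/15.7) = 4365 × -1.464
W_by_gas = -6392 J.

W ≈ -6.39 kJ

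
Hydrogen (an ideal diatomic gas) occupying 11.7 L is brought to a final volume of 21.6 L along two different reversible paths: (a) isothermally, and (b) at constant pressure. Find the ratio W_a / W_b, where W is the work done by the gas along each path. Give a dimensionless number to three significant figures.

Path (a) isothermal: W = P₁V₁ ln(V₂/V₁) → W_a/(P₁V₁) = 0.6131.
Path (b) isobaric: W = P₁(V₂ − V₁) → W_b/(P₁V₁) = 0.8462.
W_a / W_b = 0.6131 / 0.8462 = 0.7246.

W_a / W_b ≈ 0.725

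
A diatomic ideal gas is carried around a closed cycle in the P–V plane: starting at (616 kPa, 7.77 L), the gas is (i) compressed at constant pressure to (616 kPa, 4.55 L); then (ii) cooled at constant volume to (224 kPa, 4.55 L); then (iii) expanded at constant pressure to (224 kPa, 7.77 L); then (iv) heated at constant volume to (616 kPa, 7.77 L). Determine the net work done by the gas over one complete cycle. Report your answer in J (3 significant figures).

W_net ≈ -1260 J

Constant-volume legs do no work.
W(i) = (616)(4.55 − 7.77) = -1984 J; W(iii) = (224)(7.77 − 4.55) = 721.3 J.
W_net = -1984 + 721.3 = -1262 J (the counter-clockwise enclosed area).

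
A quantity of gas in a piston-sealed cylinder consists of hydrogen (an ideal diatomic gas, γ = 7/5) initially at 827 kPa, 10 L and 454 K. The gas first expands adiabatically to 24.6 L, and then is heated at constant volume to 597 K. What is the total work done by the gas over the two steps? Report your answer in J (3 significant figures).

W_total ≈ 6250 J

Step 1 (adiabatic): W = (P₁V₁ − P₂V₂)/(γ−1) = (8270 − 5769)/0.4 = 6251 J.
Step 2 (isochoric): W = 0 (constant volume).
W_total = 6251 + 0 = 6251 J.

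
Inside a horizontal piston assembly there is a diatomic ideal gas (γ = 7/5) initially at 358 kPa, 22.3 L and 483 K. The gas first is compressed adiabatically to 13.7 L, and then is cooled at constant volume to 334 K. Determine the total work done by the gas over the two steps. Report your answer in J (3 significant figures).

Step 1 (adiabatic): W = (P₁V₁ − P₂V₂)/(γ−1) = (7983 − 9701)/0.4 = -4294 J.
Step 2 (isochoric): W = 0 (constant volume).
W_total = -4294 + 0 = -4294 J.

W_total ≈ -4290 J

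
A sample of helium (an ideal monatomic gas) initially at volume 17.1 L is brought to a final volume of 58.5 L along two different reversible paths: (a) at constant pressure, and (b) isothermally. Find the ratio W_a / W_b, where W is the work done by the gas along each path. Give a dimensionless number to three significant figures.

W_a / W_b ≈ 1.97

Path (a) isobaric: W = P₁(V₂ − V₁) → W_a/(P₁V₁) = 2.421.
Path (b) isothermal: W = P₁V₁ ln(V₂/V₁) → W_b/(P₁V₁) = 1.23.
W_a / W_b = 2.421 / 1.23 = 1.968.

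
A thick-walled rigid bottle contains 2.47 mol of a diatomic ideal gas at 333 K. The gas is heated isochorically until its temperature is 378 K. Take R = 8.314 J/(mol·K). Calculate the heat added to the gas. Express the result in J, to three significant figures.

Constant volume ⇒ W = 0, so Q = ΔU = nCᵥΔT with Cᵥ = 5R/2 = 20.79 J/(mol·K).
ΔU = (2.47)(20.79)(378 − 333) = 2310 J.

Q ≈ 2310 J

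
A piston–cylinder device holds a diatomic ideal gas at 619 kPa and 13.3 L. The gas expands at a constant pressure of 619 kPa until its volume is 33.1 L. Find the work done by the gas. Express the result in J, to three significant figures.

W ≈ 12300 J

Isobaric: W = P ΔV.
W = (619 kPa)(33.1 − 13.3 L) = (619)(19.8) = 12256 J.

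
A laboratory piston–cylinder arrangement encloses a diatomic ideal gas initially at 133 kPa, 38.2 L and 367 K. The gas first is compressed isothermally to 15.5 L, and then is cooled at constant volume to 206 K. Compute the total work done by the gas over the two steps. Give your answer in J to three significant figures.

Step 1 (isothermal): W = P₁V₁ ln(V₂/V₁) = (5081) ln(15.5/38.2) = -4583 J.
Step 2 (isochoric): W = 0 (constant volume).
W_total = -4583 + 0 = -4583 J.

W_total ≈ -4580 J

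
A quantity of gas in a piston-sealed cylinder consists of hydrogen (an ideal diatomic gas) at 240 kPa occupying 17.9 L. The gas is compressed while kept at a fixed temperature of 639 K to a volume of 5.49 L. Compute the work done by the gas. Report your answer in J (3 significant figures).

Isothermal: W = nRT ln(V₂/V₁) = P₁V₁ ln(V₂/V₁).
P₁V₁ = (240 kPa)(17.9 L) = 4296 J.
W = 4296 × ln(5.49/17.9) = 4296 × -1.182
W_by_gas = -5077 J.

W ≈ -5080 J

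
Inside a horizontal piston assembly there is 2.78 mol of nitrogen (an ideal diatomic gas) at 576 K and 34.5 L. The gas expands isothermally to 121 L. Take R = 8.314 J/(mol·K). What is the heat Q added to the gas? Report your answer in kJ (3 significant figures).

Q ≈ 16.7 kJ

Isothermal ⇒ ΔU = 0, so Q = W = nRT ln(V₂/V₁).
Q = (2.78)(8.314)(576) ln(121/34.5) = 13313 × 1.255 = 16706 J.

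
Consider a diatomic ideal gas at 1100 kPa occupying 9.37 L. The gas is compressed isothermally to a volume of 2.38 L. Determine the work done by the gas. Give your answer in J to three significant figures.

W ≈ -14100 J

Isothermal: W = nRT ln(V₂/V₁) = P₁V₁ ln(V₂/V₁).
P₁V₁ = (1100 kPa)(9.37 L) = 10307 J.
W = 10307 × ln(2.38/9.37) = 10307 × -1.37
W_by_gas = -14125 J.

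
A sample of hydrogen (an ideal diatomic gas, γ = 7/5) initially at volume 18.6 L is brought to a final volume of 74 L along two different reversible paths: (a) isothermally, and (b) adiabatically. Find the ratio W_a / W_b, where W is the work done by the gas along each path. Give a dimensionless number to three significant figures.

W_a / W_b ≈ 1.30

Path (a) isothermal: W = P₁V₁ ln(V₂/V₁) → W_a/(P₁V₁) = 1.381.
Path (b) adiabatic: W = P₁V₁(1 − (V₁/V₂)^(γ−1))/(γ−1) → W_b/(P₁V₁) = 1.061.
W_a / W_b = 1.381 / 1.061 = 1.301.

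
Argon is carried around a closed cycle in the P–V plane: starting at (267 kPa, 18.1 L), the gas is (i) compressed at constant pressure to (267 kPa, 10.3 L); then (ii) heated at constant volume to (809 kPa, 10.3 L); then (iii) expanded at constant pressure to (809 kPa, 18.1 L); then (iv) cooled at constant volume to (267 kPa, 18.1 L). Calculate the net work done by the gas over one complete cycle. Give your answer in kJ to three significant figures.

Constant-volume legs do no work.
W(i) = (267)(10.3 − 18.1) = -2083 J; W(iii) = (809)(18.1 − 10.3) = 6310 J.
W_net = -2083 + 6310 = 4228 J (the clockwise enclosed area).

W_net ≈ 4.23 kJ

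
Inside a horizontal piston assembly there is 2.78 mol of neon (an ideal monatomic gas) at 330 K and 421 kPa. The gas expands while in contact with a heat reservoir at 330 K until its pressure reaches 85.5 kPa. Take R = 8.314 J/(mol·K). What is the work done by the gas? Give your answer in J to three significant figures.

Isothermal process: W = nRT ln(V₂/V₁) = nRT ln(P₁/P₂).
W = (2.78)(8.314)(330) × ln(421/85.5)
  = 7627 × ln(4.924) = 7627 × 1.594
W_by_gas = 12159 J.

W ≈ 12200 J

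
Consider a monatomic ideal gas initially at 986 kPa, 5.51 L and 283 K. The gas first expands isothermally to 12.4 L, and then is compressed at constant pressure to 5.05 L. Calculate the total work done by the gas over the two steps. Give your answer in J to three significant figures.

Step 1 (isothermal): W = P₁V₁ ln(V₂/V₁) = (5433) ln(12.4/5.51) = 4407 J.
After step 1: P = 438.1 kPa, V = 12.4 L, T = 283 K.
Step 2 (isobaric): W = PΔV = (438.1 kPa)(5.05 − 12.4 L) = -3220 J.
W_total = 4407 − 3220 = 1186 J.

W_total ≈ 1190 J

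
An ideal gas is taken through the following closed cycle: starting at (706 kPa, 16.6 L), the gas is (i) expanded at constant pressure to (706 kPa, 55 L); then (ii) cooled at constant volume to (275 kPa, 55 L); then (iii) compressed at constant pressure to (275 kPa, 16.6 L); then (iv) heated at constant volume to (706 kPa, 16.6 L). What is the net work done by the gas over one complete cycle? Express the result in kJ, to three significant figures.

W_net ≈ 16.6 kJ

Constant-volume legs do no work.
W(i) = (706)(55 − 16.6) = 27110 J; W(iii) = (275)(16.6 − 55) = -10560 J.
W_net = 27110 − 10560 = 16550 J (the clockwise enclosed area).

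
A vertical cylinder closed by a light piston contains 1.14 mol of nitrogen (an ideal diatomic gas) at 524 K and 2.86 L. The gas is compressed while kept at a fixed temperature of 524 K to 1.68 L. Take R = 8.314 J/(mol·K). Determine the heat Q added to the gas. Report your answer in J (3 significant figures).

Isothermal ⇒ ΔU = 0, so Q = W = nRT ln(V₂/V₁).
Q = (1.14)(8.314)(524) ln(1.68/2.86) = 4966 × -0.532 = -2642 J.

Q ≈ -2640 J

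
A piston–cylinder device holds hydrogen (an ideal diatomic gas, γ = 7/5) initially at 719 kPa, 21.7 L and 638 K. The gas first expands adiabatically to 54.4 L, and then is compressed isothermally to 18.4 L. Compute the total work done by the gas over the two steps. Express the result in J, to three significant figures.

Step 1 (adiabatic): W = (P₁V₁ − P₂V₂)/(γ−1) = (15602 − 10803)/0.4 = 11999 J.
After step 1: P = 198.6 kPa, V = 54.4 L, T = 441.7 K.
Step 2 (isothermal): W = P₁V₁ ln(V₂/V₁) = (10803) ln(18.4/54.4) = -11710 J.
W_total = 11999 − 11710 = 288.7 J.

W_total ≈ 289 J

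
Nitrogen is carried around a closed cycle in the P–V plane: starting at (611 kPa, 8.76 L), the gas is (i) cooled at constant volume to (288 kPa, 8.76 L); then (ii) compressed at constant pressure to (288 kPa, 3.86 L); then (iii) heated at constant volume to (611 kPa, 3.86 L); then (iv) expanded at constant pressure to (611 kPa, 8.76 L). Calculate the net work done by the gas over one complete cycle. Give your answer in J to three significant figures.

Constant-volume legs do no work.
W(ii) = (288)(3.86 − 8.76) = -1411 J; W(iv) = (611)(8.76 − 3.86) = 2994 J.
W_net = -1411 + 2994 = 1583 J (the clockwise enclosed area).

W_net ≈ 1580 J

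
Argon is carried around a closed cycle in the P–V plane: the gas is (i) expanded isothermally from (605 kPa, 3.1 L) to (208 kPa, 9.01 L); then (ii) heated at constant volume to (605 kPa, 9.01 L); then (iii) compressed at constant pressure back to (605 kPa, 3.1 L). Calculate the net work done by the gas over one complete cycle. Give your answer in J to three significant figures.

W_net ≈ -1570 J

Leg (i): W = PᵢVᵢ ln(V_f/Vᵢ) = (1876) ln(9.01/3.1) = 2001 J.
Leg (ii): W = 0.
Leg (iii): W = PΔV = (605)(3.1 − 9.01) = -3576 J.
W_net = 2001 − 3576 = -1575 J.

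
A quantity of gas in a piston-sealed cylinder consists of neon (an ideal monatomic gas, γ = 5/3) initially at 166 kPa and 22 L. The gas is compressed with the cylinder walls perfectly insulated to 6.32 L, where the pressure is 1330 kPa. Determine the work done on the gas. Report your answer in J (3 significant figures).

Adiabatic: W = (P₁V₁ − P₂V₂)/(γ − 1) with γ = 5/3.
P₁V₁ = 3652 J, P₂V₂ = 8406 J.
W = (3652 − 8406) / 0.6667 = -7130 J.
Work on gas = −W_by = 7130 J.

W ≈ 7130 J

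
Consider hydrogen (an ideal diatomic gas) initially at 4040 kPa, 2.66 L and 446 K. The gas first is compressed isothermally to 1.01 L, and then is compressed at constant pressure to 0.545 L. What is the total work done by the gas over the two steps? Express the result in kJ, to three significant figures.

W_total ≈ -15.4 kJ

Step 1 (isothermal): W = P₁V₁ ln(V₂/V₁) = (10746) ln(1.01/2.66) = -10407 J.
After step 1: P = 10640 kPa, V = 1.01 L, T = 446 K.
Step 2 (isobaric): W = PΔV = (10640 kPa)(0.545 − 1.01 L) = -4948 J.
W_total = -10407 − 4948 = -15354 J.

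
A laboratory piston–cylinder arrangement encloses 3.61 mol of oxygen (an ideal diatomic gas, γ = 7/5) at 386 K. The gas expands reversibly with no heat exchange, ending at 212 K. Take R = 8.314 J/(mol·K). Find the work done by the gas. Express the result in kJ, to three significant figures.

W ≈ 13.1 kJ

Adiabatic ⇒ Q = 0, so W_by = −ΔU = nCᵥ(T₁ − T₂).
Cᵥ = 5R/2 = 20.79 J/(mol·K).
W = (3.61)(20.79)(386 − 212) = 13056 J.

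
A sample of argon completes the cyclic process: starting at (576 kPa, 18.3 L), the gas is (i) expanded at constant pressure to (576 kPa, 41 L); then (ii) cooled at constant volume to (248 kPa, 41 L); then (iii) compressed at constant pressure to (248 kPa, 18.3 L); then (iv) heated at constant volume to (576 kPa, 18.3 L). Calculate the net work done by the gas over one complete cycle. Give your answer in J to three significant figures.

Constant-volume legs do no work.
W(i) = (576)(41 − 18.3) = 13075 J; W(iii) = (248)(18.3 − 41) = -5630 J.
W_net = 13075 − 5630 = 7446 J (the clockwise enclosed area).

W_net ≈ 7450 J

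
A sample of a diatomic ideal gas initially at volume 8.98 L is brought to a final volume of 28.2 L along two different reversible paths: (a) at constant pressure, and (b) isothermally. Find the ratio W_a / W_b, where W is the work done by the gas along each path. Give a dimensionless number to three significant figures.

W_a / W_b ≈ 1.87

Path (a) isobaric: W = P₁(V₂ − V₁) → W_a/(P₁V₁) = 2.14.
Path (b) isothermal: W = P₁V₁ ln(V₂/V₁) → W_b/(P₁V₁) = 1.144.
W_a / W_b = 2.14 / 1.144 = 1.87.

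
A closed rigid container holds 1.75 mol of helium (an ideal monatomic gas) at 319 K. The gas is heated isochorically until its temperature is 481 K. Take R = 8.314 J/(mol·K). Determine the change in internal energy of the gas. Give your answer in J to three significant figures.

ΔU ≈ 3540 J

Constant volume ⇒ W = 0, so Q = ΔU = nCᵥΔT with Cᵥ = 3R/2 = 12.47 J/(mol·K).
ΔU = (1.75)(12.47)(481 − 319) = 3536 J.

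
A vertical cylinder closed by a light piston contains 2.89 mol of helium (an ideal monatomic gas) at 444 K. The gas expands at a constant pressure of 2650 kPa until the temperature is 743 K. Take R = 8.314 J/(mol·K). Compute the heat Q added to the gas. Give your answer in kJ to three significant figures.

Q ≈ 18.0 kJ

Isobaric: W = nRΔT = (2.89)(8.314)(299) = 7184 J.
ΔU = nCᵥΔT with Cᵥ = 3R/2: ΔU = (2.89)(12.47)(299) = 10776 J.
Q = ΔU + W = 10776 + 7184 = 17961 J.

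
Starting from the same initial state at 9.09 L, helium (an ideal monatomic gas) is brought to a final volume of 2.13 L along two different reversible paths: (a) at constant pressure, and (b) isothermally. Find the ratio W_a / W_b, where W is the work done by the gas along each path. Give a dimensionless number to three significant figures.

Path (a) isobaric: W = P₁(V₂ − V₁) → W_a/(P₁V₁) = -0.7657.
Path (b) isothermal: W = P₁V₁ ln(V₂/V₁) → W_b/(P₁V₁) = -1.451.
W_a / W_b = -0.7657 / -1.451 = 0.5277.

W_a / W_b ≈ 0.528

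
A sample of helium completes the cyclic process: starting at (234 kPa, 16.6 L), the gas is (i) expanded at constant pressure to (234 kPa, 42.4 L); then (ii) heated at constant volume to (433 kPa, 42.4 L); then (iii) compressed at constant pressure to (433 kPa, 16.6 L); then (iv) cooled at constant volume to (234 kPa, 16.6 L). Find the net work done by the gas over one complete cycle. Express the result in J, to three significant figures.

Constant-volume legs do no work.
W(i) = (234)(42.4 − 16.6) = 6037 J; W(iii) = (433)(16.6 − 42.4) = -11171 J.
W_net = 6037 − 11171 = -5134 J (the counter-clockwise enclosed area).

W_net ≈ -5130 J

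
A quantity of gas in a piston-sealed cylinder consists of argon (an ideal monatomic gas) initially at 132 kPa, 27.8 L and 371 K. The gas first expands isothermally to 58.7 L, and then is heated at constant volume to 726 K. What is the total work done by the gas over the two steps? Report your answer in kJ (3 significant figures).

Step 1 (isothermal): W = P₁V₁ ln(V₂/V₁) = (3670) ln(58.7/27.8) = 2743 J.
Step 2 (isochoric): W = 0 (constant volume).
W_total = 2743 + 0 = 2743 J.

W_total ≈ 2.74 kJ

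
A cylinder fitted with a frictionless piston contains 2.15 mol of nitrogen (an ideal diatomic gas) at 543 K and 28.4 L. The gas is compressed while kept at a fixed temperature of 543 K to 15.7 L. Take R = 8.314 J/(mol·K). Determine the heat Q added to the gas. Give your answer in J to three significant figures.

Isothermal ⇒ ΔU = 0, so Q = W = nRT ln(V₂/V₁).
Q = (2.15)(8.314)(543) ln(15.7/28.4) = 9706 × -0.5927 = -5753 J.

Q ≈ -5750 J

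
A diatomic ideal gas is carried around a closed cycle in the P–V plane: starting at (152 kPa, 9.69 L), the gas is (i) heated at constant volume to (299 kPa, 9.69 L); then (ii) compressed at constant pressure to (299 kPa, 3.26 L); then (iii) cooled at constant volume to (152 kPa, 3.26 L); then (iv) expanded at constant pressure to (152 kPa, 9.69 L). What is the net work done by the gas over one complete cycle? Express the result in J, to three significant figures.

W_net ≈ -945 J

Constant-volume legs do no work.
W(ii) = (299)(3.26 − 9.69) = -1923 J; W(iv) = (152)(9.69 − 3.26) = 977.4 J.
W_net = -1923 + 977.4 = -945.2 J (the counter-clockwise enclosed area).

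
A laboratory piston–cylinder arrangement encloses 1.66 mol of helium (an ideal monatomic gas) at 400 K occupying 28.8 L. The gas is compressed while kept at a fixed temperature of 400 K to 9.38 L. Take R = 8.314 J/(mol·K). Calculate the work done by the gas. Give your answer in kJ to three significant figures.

Isothermal: W = nRT ln(V₂/V₁).
W = (1.66)(8.314)(400) × ln(9.38/28.8)
  = 5520 × -1.122
W_by_gas = -6193 J.

W ≈ -6.19 kJ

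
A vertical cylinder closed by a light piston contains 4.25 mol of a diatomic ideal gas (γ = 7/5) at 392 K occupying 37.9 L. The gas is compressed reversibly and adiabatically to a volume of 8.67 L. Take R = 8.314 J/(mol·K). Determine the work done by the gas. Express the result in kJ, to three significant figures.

W ≈ -27.8 kJ

Adiabatic: TV^(γ−1) = const with γ = 7/5.
T₂ = T₁ (V₁/V₂)^(γ−1) = 392 × (37.9/8.67)^0.4 = 392 × 1.804 = 707.2 K.
W_by = nCᵥ(T₁ − T₂) = (4.25)(20.79)(392 − 707.2) = -27842 J.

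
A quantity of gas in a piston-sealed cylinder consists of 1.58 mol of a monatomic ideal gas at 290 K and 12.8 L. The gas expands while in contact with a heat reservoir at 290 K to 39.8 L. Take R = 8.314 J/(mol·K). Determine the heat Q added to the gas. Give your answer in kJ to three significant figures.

Isothermal ⇒ ΔU = 0, so Q = W = nRT ln(V₂/V₁).
Q = (1.58)(8.314)(290) ln(39.8/12.8) = 3809 × 1.134 = 4322 J.

Q ≈ 4.32 kJ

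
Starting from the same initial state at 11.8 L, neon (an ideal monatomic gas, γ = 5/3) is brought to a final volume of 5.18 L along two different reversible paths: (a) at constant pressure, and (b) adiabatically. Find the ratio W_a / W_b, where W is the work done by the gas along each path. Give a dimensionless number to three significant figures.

W_a / W_b ≈ 0.511

Path (a) isobaric: W = P₁(V₂ − V₁) → W_a/(P₁V₁) = -0.561.
Path (b) adiabatic: W = P₁V₁(1 − (V₁/V₂)^(γ−1))/(γ−1) → W_b/(P₁V₁) = -1.097.
W_a / W_b = -0.561 / -1.097 = 0.5114.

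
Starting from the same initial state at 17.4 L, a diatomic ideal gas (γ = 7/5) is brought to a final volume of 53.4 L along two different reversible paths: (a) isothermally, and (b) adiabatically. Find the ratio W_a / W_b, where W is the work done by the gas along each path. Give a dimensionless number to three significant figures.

W_a / W_b ≈ 1.24

Path (a) isothermal: W = P₁V₁ ln(V₂/V₁) → W_a/(P₁V₁) = 1.121.
Path (b) adiabatic: W = P₁V₁(1 − (V₁/V₂)^(γ−1))/(γ−1) → W_b/(P₁V₁) = 0.9036.
W_a / W_b = 1.121 / 0.9036 = 1.241.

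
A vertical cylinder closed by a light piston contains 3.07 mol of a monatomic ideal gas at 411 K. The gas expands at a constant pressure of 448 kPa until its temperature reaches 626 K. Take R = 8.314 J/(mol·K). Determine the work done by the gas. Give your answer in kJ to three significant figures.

W ≈ 5.49 kJ

Isobaric: W = P ΔV = nR ΔT.
W = (3.07)(8.314)(626 − 411) = 5488 J.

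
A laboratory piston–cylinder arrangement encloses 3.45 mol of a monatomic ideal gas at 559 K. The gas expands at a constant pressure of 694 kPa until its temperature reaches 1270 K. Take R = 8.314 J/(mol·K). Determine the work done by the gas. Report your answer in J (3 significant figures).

W ≈ 20400 J

Isobaric: W = P ΔV = nR ΔT.
W = (3.45)(8.314)(1270 − 559) = 20394 J.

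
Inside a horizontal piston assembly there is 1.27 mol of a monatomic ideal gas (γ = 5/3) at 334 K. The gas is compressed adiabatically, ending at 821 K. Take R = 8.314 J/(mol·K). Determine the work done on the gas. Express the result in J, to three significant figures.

Adiabatic ⇒ Q = 0, so W_by = −ΔU = nCᵥ(T₁ − T₂).
Cᵥ = 3R/2 = 12.47 J/(mol·K).
W = (1.27)(12.47)(334 − 821) = -7713 J.
Work on gas = −W_by = 7713 J.

W ≈ 7710 J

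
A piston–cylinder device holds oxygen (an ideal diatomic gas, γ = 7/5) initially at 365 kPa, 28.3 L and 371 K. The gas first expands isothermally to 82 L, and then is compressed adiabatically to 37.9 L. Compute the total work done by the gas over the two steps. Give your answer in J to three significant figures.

Step 1 (isothermal): W = P₁V₁ ln(V₂/V₁) = (10330) ln(82/28.3) = 10989 J.
After step 1: P = 126 kPa, V = 82 L, T = 371 K.
Step 2 (adiabatic): W = (P₁V₁ − P₂V₂)/(γ−1) = (10330 − 14065)/0.4 = -9340 J.
W_total = 10989 − 9340 = 1650 J.

W_total ≈ 1650 J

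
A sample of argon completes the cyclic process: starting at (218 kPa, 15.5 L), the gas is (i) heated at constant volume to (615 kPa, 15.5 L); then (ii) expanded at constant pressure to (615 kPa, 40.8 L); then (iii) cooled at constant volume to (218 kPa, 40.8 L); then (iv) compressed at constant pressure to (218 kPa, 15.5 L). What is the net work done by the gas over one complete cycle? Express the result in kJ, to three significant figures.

W_net ≈ 10.0 kJ

Constant-volume legs do no work.
W(ii) = (615)(40.8 − 15.5) = 15559 J; W(iv) = (218)(15.5 − 40.8) = -5515 J.
W_net = 15559 − 5515 = 10044 J (the clockwise enclosed area).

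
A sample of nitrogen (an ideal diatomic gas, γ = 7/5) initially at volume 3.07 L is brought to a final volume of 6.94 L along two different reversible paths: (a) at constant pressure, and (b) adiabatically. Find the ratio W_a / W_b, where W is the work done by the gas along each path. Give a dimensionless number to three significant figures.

Path (a) isobaric: W = P₁(V₂ − V₁) → W_a/(P₁V₁) = 1.261.
Path (b) adiabatic: W = P₁V₁(1 − (V₁/V₂)^(γ−1))/(γ−1) → W_b/(P₁V₁) = 0.6959.
W_a / W_b = 1.261 / 0.6959 = 1.811.

W_a / W_b ≈ 1.81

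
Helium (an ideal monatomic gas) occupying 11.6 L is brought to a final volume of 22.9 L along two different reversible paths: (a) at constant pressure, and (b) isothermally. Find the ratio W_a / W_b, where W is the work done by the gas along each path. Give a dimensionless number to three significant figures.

W_a / W_b ≈ 1.43

Path (a) isobaric: W = P₁(V₂ − V₁) → W_a/(P₁V₁) = 0.9741.
Path (b) isothermal: W = P₁V₁ ln(V₂/V₁) → W_b/(P₁V₁) = 0.6801.
W_a / W_b = 0.9741 / 0.6801 = 1.432.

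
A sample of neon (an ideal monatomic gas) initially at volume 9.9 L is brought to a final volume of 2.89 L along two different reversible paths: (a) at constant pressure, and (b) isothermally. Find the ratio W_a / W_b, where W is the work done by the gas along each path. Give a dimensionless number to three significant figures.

W_a / W_b ≈ 0.575

Path (a) isobaric: W = P₁(V₂ − V₁) → W_a/(P₁V₁) = -0.7081.
Path (b) isothermal: W = P₁V₁ ln(V₂/V₁) → W_b/(P₁V₁) = -1.231.
W_a / W_b = -0.7081 / -1.231 = 0.5751.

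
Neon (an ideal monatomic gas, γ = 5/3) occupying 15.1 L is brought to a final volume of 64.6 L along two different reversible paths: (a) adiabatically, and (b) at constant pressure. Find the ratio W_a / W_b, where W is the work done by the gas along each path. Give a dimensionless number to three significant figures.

Path (a) adiabatic: W = P₁V₁(1 − (V₁/V₂)^(γ−1))/(γ−1) → W_a/(P₁V₁) = 0.9308.
Path (b) isobaric: W = P₁(V₂ − V₁) → W_b/(P₁V₁) = 3.278.
W_a / W_b = 0.9308 / 3.278 = 0.2839.

W_a / W_b ≈ 0.284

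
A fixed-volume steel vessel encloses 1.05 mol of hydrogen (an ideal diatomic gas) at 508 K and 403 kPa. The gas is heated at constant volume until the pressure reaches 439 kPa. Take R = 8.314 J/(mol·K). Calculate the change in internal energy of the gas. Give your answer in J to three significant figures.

Constant volume ⇒ W = 0, so Q = ΔU = nCᵥΔT with Cᵥ = 5R/2 = 20.79 J/(mol·K).
At constant V, T₂/T₁ = P₂/P₁ ⇒ ΔT = T₁(P₂/P₁ − 1) = 508·(439/403 − 1) = 45.38 K.
ΔU = (1.05)(20.79)(45.38) = 990.4 J.

ΔU ≈ 990 J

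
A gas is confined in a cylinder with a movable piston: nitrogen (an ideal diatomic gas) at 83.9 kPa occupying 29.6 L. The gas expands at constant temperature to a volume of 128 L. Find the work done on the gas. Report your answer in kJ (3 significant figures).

Isothermal: W = nRT ln(V₂/V₁) = P₁V₁ ln(V₂/V₁).
P₁V₁ = (83.9 kPa)(29.6 L) = 2483 J.
W = 2483 × ln(128/29.6) = 2483 × 1.464
W_by_gas = 3636 J; work on gas = −W_by = -3636 J.

W ≈ -3.64 kJ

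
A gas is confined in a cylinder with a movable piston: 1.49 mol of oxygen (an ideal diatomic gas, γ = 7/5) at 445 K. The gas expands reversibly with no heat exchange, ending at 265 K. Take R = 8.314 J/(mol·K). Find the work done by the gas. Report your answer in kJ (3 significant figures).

W ≈ 5.57 kJ

Adiabatic ⇒ Q = 0, so W_by = −ΔU = nCᵥ(T₁ − T₂).
Cᵥ = 5R/2 = 20.79 J/(mol·K).
W = (1.49)(20.79)(445 − 265) = 5575 J.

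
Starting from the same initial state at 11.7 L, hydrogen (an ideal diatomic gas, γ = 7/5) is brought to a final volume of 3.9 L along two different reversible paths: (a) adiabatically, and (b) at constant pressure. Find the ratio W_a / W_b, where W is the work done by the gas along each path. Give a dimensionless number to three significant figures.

Path (a) adiabatic: W = P₁V₁(1 − (V₁/V₂)^(γ−1))/(γ−1) → W_a/(P₁V₁) = -1.38.
Path (b) isobaric: W = P₁(V₂ − V₁) → W_b/(P₁V₁) = -0.6667.
W_a / W_b = -1.38 / -0.6667 = 2.069.

W_a / W_b ≈ 2.07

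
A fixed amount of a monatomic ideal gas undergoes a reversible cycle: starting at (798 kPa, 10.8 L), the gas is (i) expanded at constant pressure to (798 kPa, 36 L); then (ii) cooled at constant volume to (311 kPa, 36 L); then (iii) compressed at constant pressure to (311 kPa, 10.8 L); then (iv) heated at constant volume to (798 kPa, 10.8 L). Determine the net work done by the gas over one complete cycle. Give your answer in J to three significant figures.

W_net ≈ 12300 J

Constant-volume legs do no work.
W(i) = (798)(36 − 10.8) = 20110 J; W(iii) = (311)(10.8 − 36) = -7837 J.
W_net = 20110 − 7837 = 12272 J (the clockwise enclosed area).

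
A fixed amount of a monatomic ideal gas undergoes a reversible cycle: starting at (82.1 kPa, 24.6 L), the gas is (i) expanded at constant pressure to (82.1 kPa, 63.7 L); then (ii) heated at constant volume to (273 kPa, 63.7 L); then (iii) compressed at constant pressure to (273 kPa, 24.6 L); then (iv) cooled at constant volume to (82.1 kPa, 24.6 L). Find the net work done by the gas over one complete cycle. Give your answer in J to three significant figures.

W_net ≈ -7460 J

Constant-volume legs do no work.
W(i) = (82.1)(63.7 − 24.6) = 3210 J; W(iii) = (273)(24.6 − 63.7) = -10674 J.
W_net = 3210 − 10674 = -7464 J (the counter-clockwise enclosed area).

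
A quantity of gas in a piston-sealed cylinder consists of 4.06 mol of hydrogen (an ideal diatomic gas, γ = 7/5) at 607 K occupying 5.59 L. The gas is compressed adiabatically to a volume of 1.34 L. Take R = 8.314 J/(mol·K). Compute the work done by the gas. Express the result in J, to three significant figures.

Adiabatic: TV^(γ−1) = const with γ = 7/5.
T₂ = T₁ (V₁/V₂)^(γ−1) = 607 × (5.59/1.34)^0.4 = 607 × 1.771 = 1075 K.
W_by = nCᵥ(T₁ − T₂) = (4.06)(20.79)(607 − 1075) = -39473 J.

W ≈ -39500 J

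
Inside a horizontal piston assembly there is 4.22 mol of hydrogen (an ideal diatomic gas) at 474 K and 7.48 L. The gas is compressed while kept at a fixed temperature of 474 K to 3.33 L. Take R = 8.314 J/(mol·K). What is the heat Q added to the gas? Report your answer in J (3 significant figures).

Q ≈ -13500 J

Isothermal ⇒ ΔU = 0, so Q = W = nRT ln(V₂/V₁).
Q = (4.22)(8.314)(474) ln(3.33/7.48) = 16630 × -0.8093 = -13458 J.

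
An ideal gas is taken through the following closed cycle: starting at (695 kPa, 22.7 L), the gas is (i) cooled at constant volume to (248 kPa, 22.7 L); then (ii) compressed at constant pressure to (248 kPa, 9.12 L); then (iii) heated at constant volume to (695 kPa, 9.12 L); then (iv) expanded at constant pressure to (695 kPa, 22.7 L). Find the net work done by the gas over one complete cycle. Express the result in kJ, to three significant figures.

Constant-volume legs do no work.
W(ii) = (248)(9.12 − 22.7) = -3368 J; W(iv) = (695)(22.7 − 9.12) = 9438 J.
W_net = -3368 + 9438 = 6070 J (the clockwise enclosed area).

W_net ≈ 6.07 kJ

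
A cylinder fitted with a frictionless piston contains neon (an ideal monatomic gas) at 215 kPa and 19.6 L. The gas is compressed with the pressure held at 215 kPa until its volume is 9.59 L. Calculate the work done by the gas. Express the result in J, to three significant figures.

W ≈ -2150 J

Isobaric: W = P ΔV.
W = (215 kPa)(9.59 − 19.6 L) = (215)(-10.01) = -2152 J.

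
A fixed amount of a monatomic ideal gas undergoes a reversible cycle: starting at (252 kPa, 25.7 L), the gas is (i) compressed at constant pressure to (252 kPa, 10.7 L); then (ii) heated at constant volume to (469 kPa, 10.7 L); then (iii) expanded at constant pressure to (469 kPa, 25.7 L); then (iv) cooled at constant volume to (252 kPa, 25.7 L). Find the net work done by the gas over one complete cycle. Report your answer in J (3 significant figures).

Constant-volume legs do no work.
W(i) = (252)(10.7 − 25.7) = -3780 J; W(iii) = (469)(25.7 − 10.7) = 7035 J.
W_net = -3780 + 7035 = 3255 J (the clockwise enclosed area).

W_net ≈ 3260 J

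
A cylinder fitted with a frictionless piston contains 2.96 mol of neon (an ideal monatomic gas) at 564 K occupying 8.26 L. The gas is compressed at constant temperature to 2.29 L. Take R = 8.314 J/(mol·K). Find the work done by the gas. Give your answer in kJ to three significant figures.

Isothermal: W = nRT ln(V₂/V₁).
W = (2.96)(8.314)(564) × ln(2.29/8.26)
  = 13880 × -1.283
W_by_gas = -17806 J.

W ≈ -17.8 kJ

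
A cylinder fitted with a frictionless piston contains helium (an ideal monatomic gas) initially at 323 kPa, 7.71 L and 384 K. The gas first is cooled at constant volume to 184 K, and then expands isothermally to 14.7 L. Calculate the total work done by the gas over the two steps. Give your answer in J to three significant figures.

Step 1 (isochoric): W = 0 (constant volume).
After step 1: P = 154.8 kPa (V unchanged).
Step 2 (isothermal): W = P₁V₁ ln(V₂/V₁) = (1193) ln(14.7/7.71) = 770.1 J.
W_total = 0 + 770.1 = 770.1 J.

W_total ≈ 770 J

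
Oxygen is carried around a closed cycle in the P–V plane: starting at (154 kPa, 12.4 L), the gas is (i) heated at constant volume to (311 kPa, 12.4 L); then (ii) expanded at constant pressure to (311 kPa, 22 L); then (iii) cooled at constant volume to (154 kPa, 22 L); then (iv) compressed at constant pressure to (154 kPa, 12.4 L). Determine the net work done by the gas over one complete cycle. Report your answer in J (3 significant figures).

W_net ≈ 1510 J

Constant-volume legs do no work.
W(ii) = (311)(22 − 12.4) = 2986 J; W(iv) = (154)(12.4 − 22) = -1478 J.
W_net = 2986 − 1478 = 1507 J (the clockwise enclosed area).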